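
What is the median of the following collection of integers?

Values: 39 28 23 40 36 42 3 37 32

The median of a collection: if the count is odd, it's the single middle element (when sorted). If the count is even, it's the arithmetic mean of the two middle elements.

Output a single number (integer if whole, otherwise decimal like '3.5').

Answer: 36

Derivation:
Step 1: insert 39 -> lo=[39] (size 1, max 39) hi=[] (size 0) -> median=39
Step 2: insert 28 -> lo=[28] (size 1, max 28) hi=[39] (size 1, min 39) -> median=33.5
Step 3: insert 23 -> lo=[23, 28] (size 2, max 28) hi=[39] (size 1, min 39) -> median=28
Step 4: insert 40 -> lo=[23, 28] (size 2, max 28) hi=[39, 40] (size 2, min 39) -> median=33.5
Step 5: insert 36 -> lo=[23, 28, 36] (size 3, max 36) hi=[39, 40] (size 2, min 39) -> median=36
Step 6: insert 42 -> lo=[23, 28, 36] (size 3, max 36) hi=[39, 40, 42] (size 3, min 39) -> median=37.5
Step 7: insert 3 -> lo=[3, 23, 28, 36] (size 4, max 36) hi=[39, 40, 42] (size 3, min 39) -> median=36
Step 8: insert 37 -> lo=[3, 23, 28, 36] (size 4, max 36) hi=[37, 39, 40, 42] (size 4, min 37) -> median=36.5
Step 9: insert 32 -> lo=[3, 23, 28, 32, 36] (size 5, max 36) hi=[37, 39, 40, 42] (size 4, min 37) -> median=36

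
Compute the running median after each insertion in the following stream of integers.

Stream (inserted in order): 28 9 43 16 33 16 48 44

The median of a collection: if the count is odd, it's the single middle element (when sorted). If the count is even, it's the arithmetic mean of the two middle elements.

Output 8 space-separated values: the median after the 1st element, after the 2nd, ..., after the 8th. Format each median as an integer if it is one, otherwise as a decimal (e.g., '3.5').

Step 1: insert 28 -> lo=[28] (size 1, max 28) hi=[] (size 0) -> median=28
Step 2: insert 9 -> lo=[9] (size 1, max 9) hi=[28] (size 1, min 28) -> median=18.5
Step 3: insert 43 -> lo=[9, 28] (size 2, max 28) hi=[43] (size 1, min 43) -> median=28
Step 4: insert 16 -> lo=[9, 16] (size 2, max 16) hi=[28, 43] (size 2, min 28) -> median=22
Step 5: insert 33 -> lo=[9, 16, 28] (size 3, max 28) hi=[33, 43] (size 2, min 33) -> median=28
Step 6: insert 16 -> lo=[9, 16, 16] (size 3, max 16) hi=[28, 33, 43] (size 3, min 28) -> median=22
Step 7: insert 48 -> lo=[9, 16, 16, 28] (size 4, max 28) hi=[33, 43, 48] (size 3, min 33) -> median=28
Step 8: insert 44 -> lo=[9, 16, 16, 28] (size 4, max 28) hi=[33, 43, 44, 48] (size 4, min 33) -> median=30.5

Answer: 28 18.5 28 22 28 22 28 30.5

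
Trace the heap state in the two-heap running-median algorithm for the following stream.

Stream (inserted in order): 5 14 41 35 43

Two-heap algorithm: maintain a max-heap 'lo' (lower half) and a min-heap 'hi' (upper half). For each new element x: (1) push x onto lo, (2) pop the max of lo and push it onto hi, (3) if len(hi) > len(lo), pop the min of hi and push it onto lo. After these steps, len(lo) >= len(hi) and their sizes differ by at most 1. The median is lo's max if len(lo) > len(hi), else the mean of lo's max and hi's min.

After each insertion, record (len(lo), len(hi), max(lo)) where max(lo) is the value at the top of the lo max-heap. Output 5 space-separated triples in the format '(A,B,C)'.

Answer: (1,0,5) (1,1,5) (2,1,14) (2,2,14) (3,2,35)

Derivation:
Step 1: insert 5 -> lo=[5] hi=[] -> (len(lo)=1, len(hi)=0, max(lo)=5)
Step 2: insert 14 -> lo=[5] hi=[14] -> (len(lo)=1, len(hi)=1, max(lo)=5)
Step 3: insert 41 -> lo=[5, 14] hi=[41] -> (len(lo)=2, len(hi)=1, max(lo)=14)
Step 4: insert 35 -> lo=[5, 14] hi=[35, 41] -> (len(lo)=2, len(hi)=2, max(lo)=14)
Step 5: insert 43 -> lo=[5, 14, 35] hi=[41, 43] -> (len(lo)=3, len(hi)=2, max(lo)=35)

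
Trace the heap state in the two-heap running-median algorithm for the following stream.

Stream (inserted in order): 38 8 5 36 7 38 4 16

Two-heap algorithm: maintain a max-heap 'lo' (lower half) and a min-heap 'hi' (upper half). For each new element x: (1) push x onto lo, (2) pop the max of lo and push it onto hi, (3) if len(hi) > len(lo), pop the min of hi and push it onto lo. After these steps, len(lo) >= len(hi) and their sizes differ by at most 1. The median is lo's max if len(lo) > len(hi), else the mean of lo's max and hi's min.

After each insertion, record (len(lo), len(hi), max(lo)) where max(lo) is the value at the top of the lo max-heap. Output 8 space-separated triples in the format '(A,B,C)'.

Answer: (1,0,38) (1,1,8) (2,1,8) (2,2,8) (3,2,8) (3,3,8) (4,3,8) (4,4,8)

Derivation:
Step 1: insert 38 -> lo=[38] hi=[] -> (len(lo)=1, len(hi)=0, max(lo)=38)
Step 2: insert 8 -> lo=[8] hi=[38] -> (len(lo)=1, len(hi)=1, max(lo)=8)
Step 3: insert 5 -> lo=[5, 8] hi=[38] -> (len(lo)=2, len(hi)=1, max(lo)=8)
Step 4: insert 36 -> lo=[5, 8] hi=[36, 38] -> (len(lo)=2, len(hi)=2, max(lo)=8)
Step 5: insert 7 -> lo=[5, 7, 8] hi=[36, 38] -> (len(lo)=3, len(hi)=2, max(lo)=8)
Step 6: insert 38 -> lo=[5, 7, 8] hi=[36, 38, 38] -> (len(lo)=3, len(hi)=3, max(lo)=8)
Step 7: insert 4 -> lo=[4, 5, 7, 8] hi=[36, 38, 38] -> (len(lo)=4, len(hi)=3, max(lo)=8)
Step 8: insert 16 -> lo=[4, 5, 7, 8] hi=[16, 36, 38, 38] -> (len(lo)=4, len(hi)=4, max(lo)=8)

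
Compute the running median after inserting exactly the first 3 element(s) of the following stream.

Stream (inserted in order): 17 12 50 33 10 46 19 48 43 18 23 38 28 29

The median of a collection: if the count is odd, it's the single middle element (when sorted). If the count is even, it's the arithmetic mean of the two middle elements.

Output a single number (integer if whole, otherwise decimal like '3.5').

Answer: 17

Derivation:
Step 1: insert 17 -> lo=[17] (size 1, max 17) hi=[] (size 0) -> median=17
Step 2: insert 12 -> lo=[12] (size 1, max 12) hi=[17] (size 1, min 17) -> median=14.5
Step 3: insert 50 -> lo=[12, 17] (size 2, max 17) hi=[50] (size 1, min 50) -> median=17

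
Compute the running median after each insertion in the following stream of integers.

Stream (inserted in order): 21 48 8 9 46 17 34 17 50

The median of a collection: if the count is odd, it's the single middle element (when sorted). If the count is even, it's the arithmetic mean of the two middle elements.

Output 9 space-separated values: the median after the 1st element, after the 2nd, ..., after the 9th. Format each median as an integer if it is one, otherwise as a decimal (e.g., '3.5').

Answer: 21 34.5 21 15 21 19 21 19 21

Derivation:
Step 1: insert 21 -> lo=[21] (size 1, max 21) hi=[] (size 0) -> median=21
Step 2: insert 48 -> lo=[21] (size 1, max 21) hi=[48] (size 1, min 48) -> median=34.5
Step 3: insert 8 -> lo=[8, 21] (size 2, max 21) hi=[48] (size 1, min 48) -> median=21
Step 4: insert 9 -> lo=[8, 9] (size 2, max 9) hi=[21, 48] (size 2, min 21) -> median=15
Step 5: insert 46 -> lo=[8, 9, 21] (size 3, max 21) hi=[46, 48] (size 2, min 46) -> median=21
Step 6: insert 17 -> lo=[8, 9, 17] (size 3, max 17) hi=[21, 46, 48] (size 3, min 21) -> median=19
Step 7: insert 34 -> lo=[8, 9, 17, 21] (size 4, max 21) hi=[34, 46, 48] (size 3, min 34) -> median=21
Step 8: insert 17 -> lo=[8, 9, 17, 17] (size 4, max 17) hi=[21, 34, 46, 48] (size 4, min 21) -> median=19
Step 9: insert 50 -> lo=[8, 9, 17, 17, 21] (size 5, max 21) hi=[34, 46, 48, 50] (size 4, min 34) -> median=21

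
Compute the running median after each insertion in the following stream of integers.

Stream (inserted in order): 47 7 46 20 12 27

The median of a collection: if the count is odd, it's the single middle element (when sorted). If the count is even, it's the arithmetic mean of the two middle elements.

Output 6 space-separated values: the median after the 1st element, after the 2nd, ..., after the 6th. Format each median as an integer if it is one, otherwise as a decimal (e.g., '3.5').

Answer: 47 27 46 33 20 23.5

Derivation:
Step 1: insert 47 -> lo=[47] (size 1, max 47) hi=[] (size 0) -> median=47
Step 2: insert 7 -> lo=[7] (size 1, max 7) hi=[47] (size 1, min 47) -> median=27
Step 3: insert 46 -> lo=[7, 46] (size 2, max 46) hi=[47] (size 1, min 47) -> median=46
Step 4: insert 20 -> lo=[7, 20] (size 2, max 20) hi=[46, 47] (size 2, min 46) -> median=33
Step 5: insert 12 -> lo=[7, 12, 20] (size 3, max 20) hi=[46, 47] (size 2, min 46) -> median=20
Step 6: insert 27 -> lo=[7, 12, 20] (size 3, max 20) hi=[27, 46, 47] (size 3, min 27) -> median=23.5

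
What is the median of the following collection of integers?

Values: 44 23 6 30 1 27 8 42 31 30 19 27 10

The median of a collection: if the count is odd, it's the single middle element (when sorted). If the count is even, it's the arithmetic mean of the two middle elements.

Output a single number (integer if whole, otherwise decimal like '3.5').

Step 1: insert 44 -> lo=[44] (size 1, max 44) hi=[] (size 0) -> median=44
Step 2: insert 23 -> lo=[23] (size 1, max 23) hi=[44] (size 1, min 44) -> median=33.5
Step 3: insert 6 -> lo=[6, 23] (size 2, max 23) hi=[44] (size 1, min 44) -> median=23
Step 4: insert 30 -> lo=[6, 23] (size 2, max 23) hi=[30, 44] (size 2, min 30) -> median=26.5
Step 5: insert 1 -> lo=[1, 6, 23] (size 3, max 23) hi=[30, 44] (size 2, min 30) -> median=23
Step 6: insert 27 -> lo=[1, 6, 23] (size 3, max 23) hi=[27, 30, 44] (size 3, min 27) -> median=25
Step 7: insert 8 -> lo=[1, 6, 8, 23] (size 4, max 23) hi=[27, 30, 44] (size 3, min 27) -> median=23
Step 8: insert 42 -> lo=[1, 6, 8, 23] (size 4, max 23) hi=[27, 30, 42, 44] (size 4, min 27) -> median=25
Step 9: insert 31 -> lo=[1, 6, 8, 23, 27] (size 5, max 27) hi=[30, 31, 42, 44] (size 4, min 30) -> median=27
Step 10: insert 30 -> lo=[1, 6, 8, 23, 27] (size 5, max 27) hi=[30, 30, 31, 42, 44] (size 5, min 30) -> median=28.5
Step 11: insert 19 -> lo=[1, 6, 8, 19, 23, 27] (size 6, max 27) hi=[30, 30, 31, 42, 44] (size 5, min 30) -> median=27
Step 12: insert 27 -> lo=[1, 6, 8, 19, 23, 27] (size 6, max 27) hi=[27, 30, 30, 31, 42, 44] (size 6, min 27) -> median=27
Step 13: insert 10 -> lo=[1, 6, 8, 10, 19, 23, 27] (size 7, max 27) hi=[27, 30, 30, 31, 42, 44] (size 6, min 27) -> median=27

Answer: 27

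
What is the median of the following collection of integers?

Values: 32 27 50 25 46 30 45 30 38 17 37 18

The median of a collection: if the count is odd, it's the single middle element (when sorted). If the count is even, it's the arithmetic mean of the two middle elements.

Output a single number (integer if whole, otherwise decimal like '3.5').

Answer: 31

Derivation:
Step 1: insert 32 -> lo=[32] (size 1, max 32) hi=[] (size 0) -> median=32
Step 2: insert 27 -> lo=[27] (size 1, max 27) hi=[32] (size 1, min 32) -> median=29.5
Step 3: insert 50 -> lo=[27, 32] (size 2, max 32) hi=[50] (size 1, min 50) -> median=32
Step 4: insert 25 -> lo=[25, 27] (size 2, max 27) hi=[32, 50] (size 2, min 32) -> median=29.5
Step 5: insert 46 -> lo=[25, 27, 32] (size 3, max 32) hi=[46, 50] (size 2, min 46) -> median=32
Step 6: insert 30 -> lo=[25, 27, 30] (size 3, max 30) hi=[32, 46, 50] (size 3, min 32) -> median=31
Step 7: insert 45 -> lo=[25, 27, 30, 32] (size 4, max 32) hi=[45, 46, 50] (size 3, min 45) -> median=32
Step 8: insert 30 -> lo=[25, 27, 30, 30] (size 4, max 30) hi=[32, 45, 46, 50] (size 4, min 32) -> median=31
Step 9: insert 38 -> lo=[25, 27, 30, 30, 32] (size 5, max 32) hi=[38, 45, 46, 50] (size 4, min 38) -> median=32
Step 10: insert 17 -> lo=[17, 25, 27, 30, 30] (size 5, max 30) hi=[32, 38, 45, 46, 50] (size 5, min 32) -> median=31
Step 11: insert 37 -> lo=[17, 25, 27, 30, 30, 32] (size 6, max 32) hi=[37, 38, 45, 46, 50] (size 5, min 37) -> median=32
Step 12: insert 18 -> lo=[17, 18, 25, 27, 30, 30] (size 6, max 30) hi=[32, 37, 38, 45, 46, 50] (size 6, min 32) -> median=31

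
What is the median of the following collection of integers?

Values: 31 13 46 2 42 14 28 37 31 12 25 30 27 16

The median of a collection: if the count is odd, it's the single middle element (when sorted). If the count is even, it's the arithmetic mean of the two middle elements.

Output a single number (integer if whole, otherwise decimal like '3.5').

Answer: 27.5

Derivation:
Step 1: insert 31 -> lo=[31] (size 1, max 31) hi=[] (size 0) -> median=31
Step 2: insert 13 -> lo=[13] (size 1, max 13) hi=[31] (size 1, min 31) -> median=22
Step 3: insert 46 -> lo=[13, 31] (size 2, max 31) hi=[46] (size 1, min 46) -> median=31
Step 4: insert 2 -> lo=[2, 13] (size 2, max 13) hi=[31, 46] (size 2, min 31) -> median=22
Step 5: insert 42 -> lo=[2, 13, 31] (size 3, max 31) hi=[42, 46] (size 2, min 42) -> median=31
Step 6: insert 14 -> lo=[2, 13, 14] (size 3, max 14) hi=[31, 42, 46] (size 3, min 31) -> median=22.5
Step 7: insert 28 -> lo=[2, 13, 14, 28] (size 4, max 28) hi=[31, 42, 46] (size 3, min 31) -> median=28
Step 8: insert 37 -> lo=[2, 13, 14, 28] (size 4, max 28) hi=[31, 37, 42, 46] (size 4, min 31) -> median=29.5
Step 9: insert 31 -> lo=[2, 13, 14, 28, 31] (size 5, max 31) hi=[31, 37, 42, 46] (size 4, min 31) -> median=31
Step 10: insert 12 -> lo=[2, 12, 13, 14, 28] (size 5, max 28) hi=[31, 31, 37, 42, 46] (size 5, min 31) -> median=29.5
Step 11: insert 25 -> lo=[2, 12, 13, 14, 25, 28] (size 6, max 28) hi=[31, 31, 37, 42, 46] (size 5, min 31) -> median=28
Step 12: insert 30 -> lo=[2, 12, 13, 14, 25, 28] (size 6, max 28) hi=[30, 31, 31, 37, 42, 46] (size 6, min 30) -> median=29
Step 13: insert 27 -> lo=[2, 12, 13, 14, 25, 27, 28] (size 7, max 28) hi=[30, 31, 31, 37, 42, 46] (size 6, min 30) -> median=28
Step 14: insert 16 -> lo=[2, 12, 13, 14, 16, 25, 27] (size 7, max 27) hi=[28, 30, 31, 31, 37, 42, 46] (size 7, min 28) -> median=27.5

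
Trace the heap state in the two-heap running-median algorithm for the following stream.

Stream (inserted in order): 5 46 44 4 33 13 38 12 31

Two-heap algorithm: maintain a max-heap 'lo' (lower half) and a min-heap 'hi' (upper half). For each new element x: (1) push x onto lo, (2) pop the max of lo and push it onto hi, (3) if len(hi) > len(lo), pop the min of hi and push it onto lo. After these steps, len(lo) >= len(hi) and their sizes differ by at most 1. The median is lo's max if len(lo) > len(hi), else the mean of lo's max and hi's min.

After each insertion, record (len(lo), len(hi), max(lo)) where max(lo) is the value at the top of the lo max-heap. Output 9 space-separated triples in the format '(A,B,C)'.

Step 1: insert 5 -> lo=[5] hi=[] -> (len(lo)=1, len(hi)=0, max(lo)=5)
Step 2: insert 46 -> lo=[5] hi=[46] -> (len(lo)=1, len(hi)=1, max(lo)=5)
Step 3: insert 44 -> lo=[5, 44] hi=[46] -> (len(lo)=2, len(hi)=1, max(lo)=44)
Step 4: insert 4 -> lo=[4, 5] hi=[44, 46] -> (len(lo)=2, len(hi)=2, max(lo)=5)
Step 5: insert 33 -> lo=[4, 5, 33] hi=[44, 46] -> (len(lo)=3, len(hi)=2, max(lo)=33)
Step 6: insert 13 -> lo=[4, 5, 13] hi=[33, 44, 46] -> (len(lo)=3, len(hi)=3, max(lo)=13)
Step 7: insert 38 -> lo=[4, 5, 13, 33] hi=[38, 44, 46] -> (len(lo)=4, len(hi)=3, max(lo)=33)
Step 8: insert 12 -> lo=[4, 5, 12, 13] hi=[33, 38, 44, 46] -> (len(lo)=4, len(hi)=4, max(lo)=13)
Step 9: insert 31 -> lo=[4, 5, 12, 13, 31] hi=[33, 38, 44, 46] -> (len(lo)=5, len(hi)=4, max(lo)=31)

Answer: (1,0,5) (1,1,5) (2,1,44) (2,2,5) (3,2,33) (3,3,13) (4,3,33) (4,4,13) (5,4,31)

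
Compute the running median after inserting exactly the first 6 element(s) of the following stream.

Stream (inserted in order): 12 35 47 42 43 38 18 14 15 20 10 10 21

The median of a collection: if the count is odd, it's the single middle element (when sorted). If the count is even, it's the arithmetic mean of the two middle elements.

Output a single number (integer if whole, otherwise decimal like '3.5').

Step 1: insert 12 -> lo=[12] (size 1, max 12) hi=[] (size 0) -> median=12
Step 2: insert 35 -> lo=[12] (size 1, max 12) hi=[35] (size 1, min 35) -> median=23.5
Step 3: insert 47 -> lo=[12, 35] (size 2, max 35) hi=[47] (size 1, min 47) -> median=35
Step 4: insert 42 -> lo=[12, 35] (size 2, max 35) hi=[42, 47] (size 2, min 42) -> median=38.5
Step 5: insert 43 -> lo=[12, 35, 42] (size 3, max 42) hi=[43, 47] (size 2, min 43) -> median=42
Step 6: insert 38 -> lo=[12, 35, 38] (size 3, max 38) hi=[42, 43, 47] (size 3, min 42) -> median=40

Answer: 40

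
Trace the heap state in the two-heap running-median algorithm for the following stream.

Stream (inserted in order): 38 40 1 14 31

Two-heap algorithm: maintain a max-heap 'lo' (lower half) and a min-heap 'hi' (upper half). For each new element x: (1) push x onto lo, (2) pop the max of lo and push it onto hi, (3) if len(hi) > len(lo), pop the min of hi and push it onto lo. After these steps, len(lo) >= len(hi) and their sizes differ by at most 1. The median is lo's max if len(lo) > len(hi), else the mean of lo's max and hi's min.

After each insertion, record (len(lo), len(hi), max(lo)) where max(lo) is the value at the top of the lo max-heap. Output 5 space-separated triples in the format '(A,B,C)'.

Answer: (1,0,38) (1,1,38) (2,1,38) (2,2,14) (3,2,31)

Derivation:
Step 1: insert 38 -> lo=[38] hi=[] -> (len(lo)=1, len(hi)=0, max(lo)=38)
Step 2: insert 40 -> lo=[38] hi=[40] -> (len(lo)=1, len(hi)=1, max(lo)=38)
Step 3: insert 1 -> lo=[1, 38] hi=[40] -> (len(lo)=2, len(hi)=1, max(lo)=38)
Step 4: insert 14 -> lo=[1, 14] hi=[38, 40] -> (len(lo)=2, len(hi)=2, max(lo)=14)
Step 5: insert 31 -> lo=[1, 14, 31] hi=[38, 40] -> (len(lo)=3, len(hi)=2, max(lo)=31)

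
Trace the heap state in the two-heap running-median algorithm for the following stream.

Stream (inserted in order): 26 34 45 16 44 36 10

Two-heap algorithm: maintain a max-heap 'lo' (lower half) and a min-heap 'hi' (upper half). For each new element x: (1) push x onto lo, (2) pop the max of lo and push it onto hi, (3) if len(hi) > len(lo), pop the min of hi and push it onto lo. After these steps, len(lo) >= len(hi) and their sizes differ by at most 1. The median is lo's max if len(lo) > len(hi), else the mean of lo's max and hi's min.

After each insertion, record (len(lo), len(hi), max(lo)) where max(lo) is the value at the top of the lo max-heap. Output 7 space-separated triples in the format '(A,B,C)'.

Step 1: insert 26 -> lo=[26] hi=[] -> (len(lo)=1, len(hi)=0, max(lo)=26)
Step 2: insert 34 -> lo=[26] hi=[34] -> (len(lo)=1, len(hi)=1, max(lo)=26)
Step 3: insert 45 -> lo=[26, 34] hi=[45] -> (len(lo)=2, len(hi)=1, max(lo)=34)
Step 4: insert 16 -> lo=[16, 26] hi=[34, 45] -> (len(lo)=2, len(hi)=2, max(lo)=26)
Step 5: insert 44 -> lo=[16, 26, 34] hi=[44, 45] -> (len(lo)=3, len(hi)=2, max(lo)=34)
Step 6: insert 36 -> lo=[16, 26, 34] hi=[36, 44, 45] -> (len(lo)=3, len(hi)=3, max(lo)=34)
Step 7: insert 10 -> lo=[10, 16, 26, 34] hi=[36, 44, 45] -> (len(lo)=4, len(hi)=3, max(lo)=34)

Answer: (1,0,26) (1,1,26) (2,1,34) (2,2,26) (3,2,34) (3,3,34) (4,3,34)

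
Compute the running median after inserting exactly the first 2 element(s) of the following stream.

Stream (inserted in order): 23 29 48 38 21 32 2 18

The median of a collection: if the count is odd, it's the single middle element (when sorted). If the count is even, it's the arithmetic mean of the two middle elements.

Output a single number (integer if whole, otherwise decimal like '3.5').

Answer: 26

Derivation:
Step 1: insert 23 -> lo=[23] (size 1, max 23) hi=[] (size 0) -> median=23
Step 2: insert 29 -> lo=[23] (size 1, max 23) hi=[29] (size 1, min 29) -> median=26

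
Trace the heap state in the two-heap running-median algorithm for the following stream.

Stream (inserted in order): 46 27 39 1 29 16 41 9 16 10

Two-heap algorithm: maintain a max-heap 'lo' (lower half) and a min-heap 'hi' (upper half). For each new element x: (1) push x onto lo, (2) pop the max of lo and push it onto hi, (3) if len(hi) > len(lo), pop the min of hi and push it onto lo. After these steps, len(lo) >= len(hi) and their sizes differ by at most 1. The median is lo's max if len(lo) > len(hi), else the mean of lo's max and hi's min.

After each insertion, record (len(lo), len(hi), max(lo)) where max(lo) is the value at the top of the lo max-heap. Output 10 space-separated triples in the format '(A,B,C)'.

Answer: (1,0,46) (1,1,27) (2,1,39) (2,2,27) (3,2,29) (3,3,27) (4,3,29) (4,4,27) (5,4,27) (5,5,16)

Derivation:
Step 1: insert 46 -> lo=[46] hi=[] -> (len(lo)=1, len(hi)=0, max(lo)=46)
Step 2: insert 27 -> lo=[27] hi=[46] -> (len(lo)=1, len(hi)=1, max(lo)=27)
Step 3: insert 39 -> lo=[27, 39] hi=[46] -> (len(lo)=2, len(hi)=1, max(lo)=39)
Step 4: insert 1 -> lo=[1, 27] hi=[39, 46] -> (len(lo)=2, len(hi)=2, max(lo)=27)
Step 5: insert 29 -> lo=[1, 27, 29] hi=[39, 46] -> (len(lo)=3, len(hi)=2, max(lo)=29)
Step 6: insert 16 -> lo=[1, 16, 27] hi=[29, 39, 46] -> (len(lo)=3, len(hi)=3, max(lo)=27)
Step 7: insert 41 -> lo=[1, 16, 27, 29] hi=[39, 41, 46] -> (len(lo)=4, len(hi)=3, max(lo)=29)
Step 8: insert 9 -> lo=[1, 9, 16, 27] hi=[29, 39, 41, 46] -> (len(lo)=4, len(hi)=4, max(lo)=27)
Step 9: insert 16 -> lo=[1, 9, 16, 16, 27] hi=[29, 39, 41, 46] -> (len(lo)=5, len(hi)=4, max(lo)=27)
Step 10: insert 10 -> lo=[1, 9, 10, 16, 16] hi=[27, 29, 39, 41, 46] -> (len(lo)=5, len(hi)=5, max(lo)=16)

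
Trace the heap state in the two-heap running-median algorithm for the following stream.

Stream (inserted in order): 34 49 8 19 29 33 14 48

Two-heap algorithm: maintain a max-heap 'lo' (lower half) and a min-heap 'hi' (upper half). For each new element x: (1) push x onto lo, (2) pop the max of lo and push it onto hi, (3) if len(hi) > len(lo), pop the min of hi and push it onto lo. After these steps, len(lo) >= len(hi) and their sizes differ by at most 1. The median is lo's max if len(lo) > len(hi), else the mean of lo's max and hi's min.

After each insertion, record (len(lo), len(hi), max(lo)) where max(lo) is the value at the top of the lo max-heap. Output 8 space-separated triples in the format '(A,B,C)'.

Step 1: insert 34 -> lo=[34] hi=[] -> (len(lo)=1, len(hi)=0, max(lo)=34)
Step 2: insert 49 -> lo=[34] hi=[49] -> (len(lo)=1, len(hi)=1, max(lo)=34)
Step 3: insert 8 -> lo=[8, 34] hi=[49] -> (len(lo)=2, len(hi)=1, max(lo)=34)
Step 4: insert 19 -> lo=[8, 19] hi=[34, 49] -> (len(lo)=2, len(hi)=2, max(lo)=19)
Step 5: insert 29 -> lo=[8, 19, 29] hi=[34, 49] -> (len(lo)=3, len(hi)=2, max(lo)=29)
Step 6: insert 33 -> lo=[8, 19, 29] hi=[33, 34, 49] -> (len(lo)=3, len(hi)=3, max(lo)=29)
Step 7: insert 14 -> lo=[8, 14, 19, 29] hi=[33, 34, 49] -> (len(lo)=4, len(hi)=3, max(lo)=29)
Step 8: insert 48 -> lo=[8, 14, 19, 29] hi=[33, 34, 48, 49] -> (len(lo)=4, len(hi)=4, max(lo)=29)

Answer: (1,0,34) (1,1,34) (2,1,34) (2,2,19) (3,2,29) (3,3,29) (4,3,29) (4,4,29)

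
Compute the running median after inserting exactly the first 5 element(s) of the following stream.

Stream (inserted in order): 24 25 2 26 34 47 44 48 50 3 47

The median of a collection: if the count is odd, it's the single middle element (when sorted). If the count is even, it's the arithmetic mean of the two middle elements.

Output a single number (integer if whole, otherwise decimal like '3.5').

Answer: 25

Derivation:
Step 1: insert 24 -> lo=[24] (size 1, max 24) hi=[] (size 0) -> median=24
Step 2: insert 25 -> lo=[24] (size 1, max 24) hi=[25] (size 1, min 25) -> median=24.5
Step 3: insert 2 -> lo=[2, 24] (size 2, max 24) hi=[25] (size 1, min 25) -> median=24
Step 4: insert 26 -> lo=[2, 24] (size 2, max 24) hi=[25, 26] (size 2, min 25) -> median=24.5
Step 5: insert 34 -> lo=[2, 24, 25] (size 3, max 25) hi=[26, 34] (size 2, min 26) -> median=25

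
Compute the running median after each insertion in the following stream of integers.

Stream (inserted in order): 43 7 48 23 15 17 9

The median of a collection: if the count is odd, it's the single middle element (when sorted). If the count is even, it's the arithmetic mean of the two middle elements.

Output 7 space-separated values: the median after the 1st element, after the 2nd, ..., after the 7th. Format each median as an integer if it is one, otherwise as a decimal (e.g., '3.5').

Step 1: insert 43 -> lo=[43] (size 1, max 43) hi=[] (size 0) -> median=43
Step 2: insert 7 -> lo=[7] (size 1, max 7) hi=[43] (size 1, min 43) -> median=25
Step 3: insert 48 -> lo=[7, 43] (size 2, max 43) hi=[48] (size 1, min 48) -> median=43
Step 4: insert 23 -> lo=[7, 23] (size 2, max 23) hi=[43, 48] (size 2, min 43) -> median=33
Step 5: insert 15 -> lo=[7, 15, 23] (size 3, max 23) hi=[43, 48] (size 2, min 43) -> median=23
Step 6: insert 17 -> lo=[7, 15, 17] (size 3, max 17) hi=[23, 43, 48] (size 3, min 23) -> median=20
Step 7: insert 9 -> lo=[7, 9, 15, 17] (size 4, max 17) hi=[23, 43, 48] (size 3, min 23) -> median=17

Answer: 43 25 43 33 23 20 17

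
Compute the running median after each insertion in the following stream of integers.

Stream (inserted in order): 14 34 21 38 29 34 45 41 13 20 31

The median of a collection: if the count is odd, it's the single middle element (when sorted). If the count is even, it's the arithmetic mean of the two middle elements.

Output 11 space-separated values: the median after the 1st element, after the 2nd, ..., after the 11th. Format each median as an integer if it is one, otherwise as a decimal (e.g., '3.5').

Step 1: insert 14 -> lo=[14] (size 1, max 14) hi=[] (size 0) -> median=14
Step 2: insert 34 -> lo=[14] (size 1, max 14) hi=[34] (size 1, min 34) -> median=24
Step 3: insert 21 -> lo=[14, 21] (size 2, max 21) hi=[34] (size 1, min 34) -> median=21
Step 4: insert 38 -> lo=[14, 21] (size 2, max 21) hi=[34, 38] (size 2, min 34) -> median=27.5
Step 5: insert 29 -> lo=[14, 21, 29] (size 3, max 29) hi=[34, 38] (size 2, min 34) -> median=29
Step 6: insert 34 -> lo=[14, 21, 29] (size 3, max 29) hi=[34, 34, 38] (size 3, min 34) -> median=31.5
Step 7: insert 45 -> lo=[14, 21, 29, 34] (size 4, max 34) hi=[34, 38, 45] (size 3, min 34) -> median=34
Step 8: insert 41 -> lo=[14, 21, 29, 34] (size 4, max 34) hi=[34, 38, 41, 45] (size 4, min 34) -> median=34
Step 9: insert 13 -> lo=[13, 14, 21, 29, 34] (size 5, max 34) hi=[34, 38, 41, 45] (size 4, min 34) -> median=34
Step 10: insert 20 -> lo=[13, 14, 20, 21, 29] (size 5, max 29) hi=[34, 34, 38, 41, 45] (size 5, min 34) -> median=31.5
Step 11: insert 31 -> lo=[13, 14, 20, 21, 29, 31] (size 6, max 31) hi=[34, 34, 38, 41, 45] (size 5, min 34) -> median=31

Answer: 14 24 21 27.5 29 31.5 34 34 34 31.5 31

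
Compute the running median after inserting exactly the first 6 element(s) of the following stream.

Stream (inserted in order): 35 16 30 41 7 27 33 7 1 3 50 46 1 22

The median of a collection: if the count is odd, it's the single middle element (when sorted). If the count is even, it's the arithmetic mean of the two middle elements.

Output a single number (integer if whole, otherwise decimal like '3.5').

Answer: 28.5

Derivation:
Step 1: insert 35 -> lo=[35] (size 1, max 35) hi=[] (size 0) -> median=35
Step 2: insert 16 -> lo=[16] (size 1, max 16) hi=[35] (size 1, min 35) -> median=25.5
Step 3: insert 30 -> lo=[16, 30] (size 2, max 30) hi=[35] (size 1, min 35) -> median=30
Step 4: insert 41 -> lo=[16, 30] (size 2, max 30) hi=[35, 41] (size 2, min 35) -> median=32.5
Step 5: insert 7 -> lo=[7, 16, 30] (size 3, max 30) hi=[35, 41] (size 2, min 35) -> median=30
Step 6: insert 27 -> lo=[7, 16, 27] (size 3, max 27) hi=[30, 35, 41] (size 3, min 30) -> median=28.5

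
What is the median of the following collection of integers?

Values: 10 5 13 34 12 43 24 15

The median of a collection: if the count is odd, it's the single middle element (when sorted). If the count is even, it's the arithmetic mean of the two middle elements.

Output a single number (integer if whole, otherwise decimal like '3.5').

Answer: 14

Derivation:
Step 1: insert 10 -> lo=[10] (size 1, max 10) hi=[] (size 0) -> median=10
Step 2: insert 5 -> lo=[5] (size 1, max 5) hi=[10] (size 1, min 10) -> median=7.5
Step 3: insert 13 -> lo=[5, 10] (size 2, max 10) hi=[13] (size 1, min 13) -> median=10
Step 4: insert 34 -> lo=[5, 10] (size 2, max 10) hi=[13, 34] (size 2, min 13) -> median=11.5
Step 5: insert 12 -> lo=[5, 10, 12] (size 3, max 12) hi=[13, 34] (size 2, min 13) -> median=12
Step 6: insert 43 -> lo=[5, 10, 12] (size 3, max 12) hi=[13, 34, 43] (size 3, min 13) -> median=12.5
Step 7: insert 24 -> lo=[5, 10, 12, 13] (size 4, max 13) hi=[24, 34, 43] (size 3, min 24) -> median=13
Step 8: insert 15 -> lo=[5, 10, 12, 13] (size 4, max 13) hi=[15, 24, 34, 43] (size 4, min 15) -> median=14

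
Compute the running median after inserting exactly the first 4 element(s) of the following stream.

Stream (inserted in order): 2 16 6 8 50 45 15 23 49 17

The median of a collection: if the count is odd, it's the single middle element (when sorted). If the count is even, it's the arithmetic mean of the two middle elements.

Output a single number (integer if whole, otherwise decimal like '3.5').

Answer: 7

Derivation:
Step 1: insert 2 -> lo=[2] (size 1, max 2) hi=[] (size 0) -> median=2
Step 2: insert 16 -> lo=[2] (size 1, max 2) hi=[16] (size 1, min 16) -> median=9
Step 3: insert 6 -> lo=[2, 6] (size 2, max 6) hi=[16] (size 1, min 16) -> median=6
Step 4: insert 8 -> lo=[2, 6] (size 2, max 6) hi=[8, 16] (size 2, min 8) -> median=7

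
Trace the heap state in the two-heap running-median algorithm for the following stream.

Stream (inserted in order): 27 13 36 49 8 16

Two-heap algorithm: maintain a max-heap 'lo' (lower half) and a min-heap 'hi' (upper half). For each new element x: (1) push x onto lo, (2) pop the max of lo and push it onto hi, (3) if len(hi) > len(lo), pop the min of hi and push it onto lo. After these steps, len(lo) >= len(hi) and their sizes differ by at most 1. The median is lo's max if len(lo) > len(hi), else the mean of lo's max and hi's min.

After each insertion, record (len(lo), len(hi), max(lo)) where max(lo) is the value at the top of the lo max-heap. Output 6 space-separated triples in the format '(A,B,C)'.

Answer: (1,0,27) (1,1,13) (2,1,27) (2,2,27) (3,2,27) (3,3,16)

Derivation:
Step 1: insert 27 -> lo=[27] hi=[] -> (len(lo)=1, len(hi)=0, max(lo)=27)
Step 2: insert 13 -> lo=[13] hi=[27] -> (len(lo)=1, len(hi)=1, max(lo)=13)
Step 3: insert 36 -> lo=[13, 27] hi=[36] -> (len(lo)=2, len(hi)=1, max(lo)=27)
Step 4: insert 49 -> lo=[13, 27] hi=[36, 49] -> (len(lo)=2, len(hi)=2, max(lo)=27)
Step 5: insert 8 -> lo=[8, 13, 27] hi=[36, 49] -> (len(lo)=3, len(hi)=2, max(lo)=27)
Step 6: insert 16 -> lo=[8, 13, 16] hi=[27, 36, 49] -> (len(lo)=3, len(hi)=3, max(lo)=16)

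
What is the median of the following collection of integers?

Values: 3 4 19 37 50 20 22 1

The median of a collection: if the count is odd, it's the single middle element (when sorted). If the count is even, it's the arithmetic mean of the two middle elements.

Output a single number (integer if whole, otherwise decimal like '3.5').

Answer: 19.5

Derivation:
Step 1: insert 3 -> lo=[3] (size 1, max 3) hi=[] (size 0) -> median=3
Step 2: insert 4 -> lo=[3] (size 1, max 3) hi=[4] (size 1, min 4) -> median=3.5
Step 3: insert 19 -> lo=[3, 4] (size 2, max 4) hi=[19] (size 1, min 19) -> median=4
Step 4: insert 37 -> lo=[3, 4] (size 2, max 4) hi=[19, 37] (size 2, min 19) -> median=11.5
Step 5: insert 50 -> lo=[3, 4, 19] (size 3, max 19) hi=[37, 50] (size 2, min 37) -> median=19
Step 6: insert 20 -> lo=[3, 4, 19] (size 3, max 19) hi=[20, 37, 50] (size 3, min 20) -> median=19.5
Step 7: insert 22 -> lo=[3, 4, 19, 20] (size 4, max 20) hi=[22, 37, 50] (size 3, min 22) -> median=20
Step 8: insert 1 -> lo=[1, 3, 4, 19] (size 4, max 19) hi=[20, 22, 37, 50] (size 4, min 20) -> median=19.5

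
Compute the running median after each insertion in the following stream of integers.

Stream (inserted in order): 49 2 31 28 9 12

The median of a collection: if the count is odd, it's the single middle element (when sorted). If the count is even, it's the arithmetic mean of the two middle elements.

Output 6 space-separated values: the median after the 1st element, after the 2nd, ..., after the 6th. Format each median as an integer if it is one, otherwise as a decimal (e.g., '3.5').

Answer: 49 25.5 31 29.5 28 20

Derivation:
Step 1: insert 49 -> lo=[49] (size 1, max 49) hi=[] (size 0) -> median=49
Step 2: insert 2 -> lo=[2] (size 1, max 2) hi=[49] (size 1, min 49) -> median=25.5
Step 3: insert 31 -> lo=[2, 31] (size 2, max 31) hi=[49] (size 1, min 49) -> median=31
Step 4: insert 28 -> lo=[2, 28] (size 2, max 28) hi=[31, 49] (size 2, min 31) -> median=29.5
Step 5: insert 9 -> lo=[2, 9, 28] (size 3, max 28) hi=[31, 49] (size 2, min 31) -> median=28
Step 6: insert 12 -> lo=[2, 9, 12] (size 3, max 12) hi=[28, 31, 49] (size 3, min 28) -> median=20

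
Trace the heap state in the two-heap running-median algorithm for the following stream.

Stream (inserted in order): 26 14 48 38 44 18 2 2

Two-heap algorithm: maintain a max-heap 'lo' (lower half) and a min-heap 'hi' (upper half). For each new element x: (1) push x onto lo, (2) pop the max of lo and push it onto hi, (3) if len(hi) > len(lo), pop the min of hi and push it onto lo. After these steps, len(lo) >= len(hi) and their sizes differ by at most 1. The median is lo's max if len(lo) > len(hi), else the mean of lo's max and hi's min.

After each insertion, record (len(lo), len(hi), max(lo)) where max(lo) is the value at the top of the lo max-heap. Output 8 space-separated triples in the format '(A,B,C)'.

Step 1: insert 26 -> lo=[26] hi=[] -> (len(lo)=1, len(hi)=0, max(lo)=26)
Step 2: insert 14 -> lo=[14] hi=[26] -> (len(lo)=1, len(hi)=1, max(lo)=14)
Step 3: insert 48 -> lo=[14, 26] hi=[48] -> (len(lo)=2, len(hi)=1, max(lo)=26)
Step 4: insert 38 -> lo=[14, 26] hi=[38, 48] -> (len(lo)=2, len(hi)=2, max(lo)=26)
Step 5: insert 44 -> lo=[14, 26, 38] hi=[44, 48] -> (len(lo)=3, len(hi)=2, max(lo)=38)
Step 6: insert 18 -> lo=[14, 18, 26] hi=[38, 44, 48] -> (len(lo)=3, len(hi)=3, max(lo)=26)
Step 7: insert 2 -> lo=[2, 14, 18, 26] hi=[38, 44, 48] -> (len(lo)=4, len(hi)=3, max(lo)=26)
Step 8: insert 2 -> lo=[2, 2, 14, 18] hi=[26, 38, 44, 48] -> (len(lo)=4, len(hi)=4, max(lo)=18)

Answer: (1,0,26) (1,1,14) (2,1,26) (2,2,26) (3,2,38) (3,3,26) (4,3,26) (4,4,18)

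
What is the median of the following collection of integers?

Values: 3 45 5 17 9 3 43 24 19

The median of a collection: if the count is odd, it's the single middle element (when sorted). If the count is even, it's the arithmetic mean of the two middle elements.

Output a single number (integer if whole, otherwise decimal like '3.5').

Answer: 17

Derivation:
Step 1: insert 3 -> lo=[3] (size 1, max 3) hi=[] (size 0) -> median=3
Step 2: insert 45 -> lo=[3] (size 1, max 3) hi=[45] (size 1, min 45) -> median=24
Step 3: insert 5 -> lo=[3, 5] (size 2, max 5) hi=[45] (size 1, min 45) -> median=5
Step 4: insert 17 -> lo=[3, 5] (size 2, max 5) hi=[17, 45] (size 2, min 17) -> median=11
Step 5: insert 9 -> lo=[3, 5, 9] (size 3, max 9) hi=[17, 45] (size 2, min 17) -> median=9
Step 6: insert 3 -> lo=[3, 3, 5] (size 3, max 5) hi=[9, 17, 45] (size 3, min 9) -> median=7
Step 7: insert 43 -> lo=[3, 3, 5, 9] (size 4, max 9) hi=[17, 43, 45] (size 3, min 17) -> median=9
Step 8: insert 24 -> lo=[3, 3, 5, 9] (size 4, max 9) hi=[17, 24, 43, 45] (size 4, min 17) -> median=13
Step 9: insert 19 -> lo=[3, 3, 5, 9, 17] (size 5, max 17) hi=[19, 24, 43, 45] (size 4, min 19) -> median=17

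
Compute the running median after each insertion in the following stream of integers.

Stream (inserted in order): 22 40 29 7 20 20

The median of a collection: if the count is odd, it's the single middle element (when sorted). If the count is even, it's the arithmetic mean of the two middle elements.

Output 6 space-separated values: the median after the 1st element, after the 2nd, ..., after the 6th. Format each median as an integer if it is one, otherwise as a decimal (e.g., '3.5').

Step 1: insert 22 -> lo=[22] (size 1, max 22) hi=[] (size 0) -> median=22
Step 2: insert 40 -> lo=[22] (size 1, max 22) hi=[40] (size 1, min 40) -> median=31
Step 3: insert 29 -> lo=[22, 29] (size 2, max 29) hi=[40] (size 1, min 40) -> median=29
Step 4: insert 7 -> lo=[7, 22] (size 2, max 22) hi=[29, 40] (size 2, min 29) -> median=25.5
Step 5: insert 20 -> lo=[7, 20, 22] (size 3, max 22) hi=[29, 40] (size 2, min 29) -> median=22
Step 6: insert 20 -> lo=[7, 20, 20] (size 3, max 20) hi=[22, 29, 40] (size 3, min 22) -> median=21

Answer: 22 31 29 25.5 22 21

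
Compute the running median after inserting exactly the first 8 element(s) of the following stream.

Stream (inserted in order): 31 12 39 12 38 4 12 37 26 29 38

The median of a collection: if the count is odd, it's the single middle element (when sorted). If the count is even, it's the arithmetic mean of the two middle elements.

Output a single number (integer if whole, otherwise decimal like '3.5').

Answer: 21.5

Derivation:
Step 1: insert 31 -> lo=[31] (size 1, max 31) hi=[] (size 0) -> median=31
Step 2: insert 12 -> lo=[12] (size 1, max 12) hi=[31] (size 1, min 31) -> median=21.5
Step 3: insert 39 -> lo=[12, 31] (size 2, max 31) hi=[39] (size 1, min 39) -> median=31
Step 4: insert 12 -> lo=[12, 12] (size 2, max 12) hi=[31, 39] (size 2, min 31) -> median=21.5
Step 5: insert 38 -> lo=[12, 12, 31] (size 3, max 31) hi=[38, 39] (size 2, min 38) -> median=31
Step 6: insert 4 -> lo=[4, 12, 12] (size 3, max 12) hi=[31, 38, 39] (size 3, min 31) -> median=21.5
Step 7: insert 12 -> lo=[4, 12, 12, 12] (size 4, max 12) hi=[31, 38, 39] (size 3, min 31) -> median=12
Step 8: insert 37 -> lo=[4, 12, 12, 12] (size 4, max 12) hi=[31, 37, 38, 39] (size 4, min 31) -> median=21.5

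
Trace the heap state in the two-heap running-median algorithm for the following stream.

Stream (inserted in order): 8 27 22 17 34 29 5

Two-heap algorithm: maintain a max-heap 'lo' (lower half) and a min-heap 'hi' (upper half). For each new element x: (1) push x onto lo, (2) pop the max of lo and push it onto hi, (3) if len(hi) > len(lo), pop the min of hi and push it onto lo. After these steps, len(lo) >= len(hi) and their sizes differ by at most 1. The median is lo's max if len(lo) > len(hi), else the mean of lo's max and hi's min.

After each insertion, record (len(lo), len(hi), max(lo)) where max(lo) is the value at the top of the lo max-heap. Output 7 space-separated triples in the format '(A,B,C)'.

Answer: (1,0,8) (1,1,8) (2,1,22) (2,2,17) (3,2,22) (3,3,22) (4,3,22)

Derivation:
Step 1: insert 8 -> lo=[8] hi=[] -> (len(lo)=1, len(hi)=0, max(lo)=8)
Step 2: insert 27 -> lo=[8] hi=[27] -> (len(lo)=1, len(hi)=1, max(lo)=8)
Step 3: insert 22 -> lo=[8, 22] hi=[27] -> (len(lo)=2, len(hi)=1, max(lo)=22)
Step 4: insert 17 -> lo=[8, 17] hi=[22, 27] -> (len(lo)=2, len(hi)=2, max(lo)=17)
Step 5: insert 34 -> lo=[8, 17, 22] hi=[27, 34] -> (len(lo)=3, len(hi)=2, max(lo)=22)
Step 6: insert 29 -> lo=[8, 17, 22] hi=[27, 29, 34] -> (len(lo)=3, len(hi)=3, max(lo)=22)
Step 7: insert 5 -> lo=[5, 8, 17, 22] hi=[27, 29, 34] -> (len(lo)=4, len(hi)=3, max(lo)=22)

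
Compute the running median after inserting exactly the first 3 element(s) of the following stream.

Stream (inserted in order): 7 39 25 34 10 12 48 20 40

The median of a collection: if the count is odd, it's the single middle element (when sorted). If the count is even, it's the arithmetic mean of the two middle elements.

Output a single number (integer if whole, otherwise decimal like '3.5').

Answer: 25

Derivation:
Step 1: insert 7 -> lo=[7] (size 1, max 7) hi=[] (size 0) -> median=7
Step 2: insert 39 -> lo=[7] (size 1, max 7) hi=[39] (size 1, min 39) -> median=23
Step 3: insert 25 -> lo=[7, 25] (size 2, max 25) hi=[39] (size 1, min 39) -> median=25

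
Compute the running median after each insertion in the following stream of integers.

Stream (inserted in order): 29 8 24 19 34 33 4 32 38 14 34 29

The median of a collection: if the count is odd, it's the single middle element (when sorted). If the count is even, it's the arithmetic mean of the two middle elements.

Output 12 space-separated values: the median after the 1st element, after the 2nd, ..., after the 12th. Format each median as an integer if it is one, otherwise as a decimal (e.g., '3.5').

Answer: 29 18.5 24 21.5 24 26.5 24 26.5 29 26.5 29 29

Derivation:
Step 1: insert 29 -> lo=[29] (size 1, max 29) hi=[] (size 0) -> median=29
Step 2: insert 8 -> lo=[8] (size 1, max 8) hi=[29] (size 1, min 29) -> median=18.5
Step 3: insert 24 -> lo=[8, 24] (size 2, max 24) hi=[29] (size 1, min 29) -> median=24
Step 4: insert 19 -> lo=[8, 19] (size 2, max 19) hi=[24, 29] (size 2, min 24) -> median=21.5
Step 5: insert 34 -> lo=[8, 19, 24] (size 3, max 24) hi=[29, 34] (size 2, min 29) -> median=24
Step 6: insert 33 -> lo=[8, 19, 24] (size 3, max 24) hi=[29, 33, 34] (size 3, min 29) -> median=26.5
Step 7: insert 4 -> lo=[4, 8, 19, 24] (size 4, max 24) hi=[29, 33, 34] (size 3, min 29) -> median=24
Step 8: insert 32 -> lo=[4, 8, 19, 24] (size 4, max 24) hi=[29, 32, 33, 34] (size 4, min 29) -> median=26.5
Step 9: insert 38 -> lo=[4, 8, 19, 24, 29] (size 5, max 29) hi=[32, 33, 34, 38] (size 4, min 32) -> median=29
Step 10: insert 14 -> lo=[4, 8, 14, 19, 24] (size 5, max 24) hi=[29, 32, 33, 34, 38] (size 5, min 29) -> median=26.5
Step 11: insert 34 -> lo=[4, 8, 14, 19, 24, 29] (size 6, max 29) hi=[32, 33, 34, 34, 38] (size 5, min 32) -> median=29
Step 12: insert 29 -> lo=[4, 8, 14, 19, 24, 29] (size 6, max 29) hi=[29, 32, 33, 34, 34, 38] (size 6, min 29) -> median=29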